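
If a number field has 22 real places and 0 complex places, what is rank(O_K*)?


By Dirichlet's unit theorem:
rank = r1 + r2 - 1
= 22 + 0 - 1
= 21

21


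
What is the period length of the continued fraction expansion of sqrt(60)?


Run the CF algorithm for sqrt(60).
a_0 = floor(sqrt(60)) = 7; set m_0=0, q_0=1.
Recurrence: m' = q*a - m,  q' = (d - m'^2)/q,  a' = floor((a_0 + m')/q').
  step 1: m=7, q=11, a=1
  step 2: m=4, q=4, a=2
  step 3: m=4, q=11, a=1
  step 4: m=7, q=1, a=14
a_4 = 2*a_0 = 14, so the period closes here.
sqrt(60) = [7; 1, 2, 1, 14]
Period length = 4

4


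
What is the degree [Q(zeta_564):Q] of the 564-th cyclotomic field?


The degree equals Euler's totient phi(564).
564 = 2^2 * 3 * 47
phi(564) = 184

184


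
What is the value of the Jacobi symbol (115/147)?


Compute (115/147) via quadratic reciprocity:
  reciprocity: (115/147) -> -(147/115)
  reduce: (32/115)
  pull out 2: (2/115) = -1  (since 115 mod 8 = 3)
  pull out 2: (2/115) = -1  (since 115 mod 8 = 3)
  pull out 2: (2/115) = -1  (since 115 mod 8 = 3)
  pull out 2: (2/115) = -1  (since 115 mod 8 = 3)
  pull out 2: (2/115) = -1  (since 115 mod 8 = 3)
  (1/115) = 1
Product of signs = 1

1


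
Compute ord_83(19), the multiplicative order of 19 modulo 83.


We want ord_83(19), the smallest k >= 1 with 19^k = 1 mod 83.
n = 83 = 83, phi(83) = 82; the order divides phi(n).
Divisors of 82: 1, 2, 41, 82
Repeated squaring mod 83: 19^1 = 19, 19^2 = 29, 19^4 = 11, 19^8 = 38, 19^16 = 33, 19^32 = 10, 19^64 = 17
Test divisors in increasing order:
  k=1: 19^1 = 19 mod 83
  k=2: 19^2 = 29 mod 83
  k=41: 19^41 = 10 * 38 * 19 = 82 mod 83
  k=82: 19^82 = 17 * 33 * 29 = 1 mod 83  <- first divisor giving 1
Order = 82

82


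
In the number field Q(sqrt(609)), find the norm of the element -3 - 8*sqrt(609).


N(a + b*sqrt(d)) = a^2 - d*b^2
= (-3)^2 - (609)*(-8)^2
= 9 - 38976
= -38967

-38967


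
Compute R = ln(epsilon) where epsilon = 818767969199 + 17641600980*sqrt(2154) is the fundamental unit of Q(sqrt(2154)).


epsilon = 818767969199 + 17641600980*sqrt(2154)
= 1.6375e+12
R = ln(1.6375e+12)
= 28.1242

28.1242


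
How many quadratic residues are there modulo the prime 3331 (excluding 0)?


For prime p, the number of non-zero quadratic residues is (p-1)/2.
= (3331-1)/2
= 1665

1665


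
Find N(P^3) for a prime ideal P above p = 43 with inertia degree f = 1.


N(P^a) = p^(a*f)
= 43^(3*1)
= 43^3
= 79507

79507


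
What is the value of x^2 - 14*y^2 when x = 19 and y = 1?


x^2 - d*y^2
= 19^2 - 14*1^2
= 361 - 14
= 347

347


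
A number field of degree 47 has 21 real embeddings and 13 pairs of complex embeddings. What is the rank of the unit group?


By Dirichlet's unit theorem:
rank = r1 + r2 - 1
= 21 + 13 - 1
= 33

33


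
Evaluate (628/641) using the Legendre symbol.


p = 641 is prime, so compute (628/641) with the reciprocity algorithm (Jacobi-symbol steps: pull out 2s via (2/n), flip via reciprocity, reduce):
  pull out 2: (2/641) = +1  (since 641 mod 8 = 1)
  pull out 2: (2/641) = +1  (since 641 mod 8 = 1)
  reciprocity: (157/641) -> +(641/157)
  reduce: (13/157)
  reciprocity: (13/157) -> +(157/13)
  reduce: (1/13)
  (1/13) = 1
Product of signs = 1
(628/641) = 1

1


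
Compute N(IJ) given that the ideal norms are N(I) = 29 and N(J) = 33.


N(IJ) = N(I) * N(J)
= 29 * 33
= 957

957


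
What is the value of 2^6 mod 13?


p = 13 is prime and the exponent is (p-1)/2 = 6, so by Euler's criterion 2^6 = (2/13) = +1 or -1 mod 13.
Compute by square-and-multiply:
  6 = 4 + 2 (binary 110)
  Repeated squaring mod 13: 2^1 = 2, 2^2 = 4, 2^4 = 3
  2^6 = 2^4 * 2^2 = 3 * 4 mod 13
    3 * 4 = 12 = 12 mod 13
  2^6 = 12 mod 13
Result 12 = p - 1 = -1 mod 13: 2 is a quadratic non-residue mod 13. As a residue in [0, p-1] the value is 12.
2^6 mod 13 = 12

12


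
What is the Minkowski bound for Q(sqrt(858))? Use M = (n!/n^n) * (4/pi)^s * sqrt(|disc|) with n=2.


d = 858, d mod 4 = 2, so disc(K) = 4d = 3432; |disc(K)| = 3432
Real quadratic field, so n = 2, s = r2 = 0, r1 = 2
M = (n!/n^n) * (4/pi)^s * sqrt(|disc(K)|) = (2!/2^2) * (4/pi)^0 * sqrt(3432)
= 0.5 * 1.000000 * 58.583274
= 29.2916

29.2916


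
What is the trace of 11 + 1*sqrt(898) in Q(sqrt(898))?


Tr(a + b*sqrt(d)) = (a + b*sqrt(d)) + (a - b*sqrt(d)) = 2a
= 2 * (11)
= 22

22


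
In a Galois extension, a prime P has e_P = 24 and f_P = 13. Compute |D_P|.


|D_P| = e * f
= 24 * 13
= 312

312


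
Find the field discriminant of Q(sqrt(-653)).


For K = Q(sqrt(d)) with d squarefree: disc(K) = d if d = 1 mod 4, and disc(K) = 4d if d = 2 or 3 mod 4.
Here d = -653, and d mod 4 = 3.
d = 3 mod 4, not 1 (O_K = Z[sqrt(d)]), so disc(K) = 4d = 4 * (-653) = -2612

-2612


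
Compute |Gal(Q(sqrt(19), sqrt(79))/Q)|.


The 2 square roots of distinct primes are multiplicatively independent over Q,
so [K:Q] = 2^2 and Gal(K/Q) is isomorphic to (Z/2Z)^2.
|Gal| = 2^2 = 4

4


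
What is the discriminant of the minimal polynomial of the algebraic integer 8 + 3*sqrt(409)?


The element 8 + 3*sqrt(409) has minimal polynomial:
x^2 - 16*x - 3617
Discriminant = (-16)^2 - 4*(-3617)
= 256 + 14468
= 14724

14724


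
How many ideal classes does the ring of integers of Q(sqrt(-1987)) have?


K = Q(sqrt(-1987)). d mod 4 = 1, so D = disc(K) = d = -1987
h(K) equals the number of primitive reduced positive-definite forms (a, b, c) = a*x^2 + b*x*y + c*y^2 with b^2 - 4ac = D,
where reduced means |b| <= a <= c, with b >= 0 whenever |b| = a or a = c, and primitive means gcd(a, b, c) = 1.
Reduced forces 3a^2 <= |D| = 1987, so 1 <= a <= 25; b must have the parity of D, and c = (b^2 - D)/(4a) must be an integer >= a.
Enumerate a = 1..25, b in [-a, a]:
  a=1: (1, 1, 497)  [1]
  a=2..6: none
  a=7: (7, -1, 71), (7, 1, 71)  [2]
  a=8..10: none
  a=11: (11, -9, 47), (11, 9, 47)  [2]
  a=12..16: none
  a=17: (17, -11, 31), (17, 11, 31)  [2]
  a=18..25: none
Total reduced forms: 1 + 2 + 2 + 2 = 7
h = 7

7


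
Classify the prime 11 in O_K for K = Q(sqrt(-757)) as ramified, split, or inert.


K = Q(sqrt(-757)). Since d mod 4 = 3, disc(K) = -3028.
Check p | disc: -3028 mod 11 = 8.
p does not divide disc. Compute Legendre symbol (d/p):
2^((11-1)/2) mod 11 = -1
(d/p) = -1, so p is inert: (p) stays prime with e=1, f=2, g=1.
Therefore p is inert.

inert


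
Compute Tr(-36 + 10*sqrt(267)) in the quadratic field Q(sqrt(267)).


Tr(a + b*sqrt(d)) = (a + b*sqrt(d)) + (a - b*sqrt(d)) = 2a
= 2 * (-36)
= -72

-72


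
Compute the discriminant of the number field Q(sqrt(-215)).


For K = Q(sqrt(d)) with d squarefree: disc(K) = d if d = 1 mod 4, and disc(K) = 4d if d = 2 or 3 mod 4.
Here d = -215, and d mod 4 = 1.
d = 1 mod 4 (O_K = Z[(1+sqrt(d))/2]), so disc(K) = d = -215

-215


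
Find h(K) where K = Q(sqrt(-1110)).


K = Q(sqrt(-1110)). d mod 4 = 2, so D = disc(K) = 4d = -4440
h(K) equals the number of primitive reduced positive-definite forms (a, b, c) = a*x^2 + b*x*y + c*y^2 with b^2 - 4ac = D,
where reduced means |b| <= a <= c, with b >= 0 whenever |b| = a or a = c, and primitive means gcd(a, b, c) = 1.
Reduced forces 3a^2 <= |D| = 4440, so 1 <= a <= 38; b must have the parity of D, and c = (b^2 - D)/(4a) must be an integer >= a.
Enumerate a = 1..38, b in [-a, a]:
  a=1: (1, 0, 1110)  [1]
  a=2: (2, 0, 555)  [1]
  a=3: (3, 0, 370)  [1]
  a=4: none
  a=5: (5, 0, 222)  [1]
  a=6: (6, 0, 185)  [1]
  a=7..9: none
  a=10: (10, 0, 111)  [1]
  a=11: (11, -2, 101), (11, 2, 101)  [2]
  a=12..14: none
  a=15: (15, 0, 74)  [1]
  a=16..18: none
  a=19: (19, -14, 61), (19, 14, 61)  [2]
  a=20..21: none
  a=22: (22, -20, 55), (22, 20, 55)  [2]
  a=23..29: none
  a=30: (30, 0, 37)  [1]
  a=31..32: none
  a=33: (33, -24, 38), (33, 24, 38)  [2]
  a=34..38: none
Total reduced forms: 1 + 1 + 1 + 1 + 1 + 1 + 2 + 1 + 2 + 2 + 1 + 2 = 16
h = 16

16


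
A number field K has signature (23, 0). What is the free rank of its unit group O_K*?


By Dirichlet's unit theorem:
rank = r1 + r2 - 1
= 23 + 0 - 1
= 22

22


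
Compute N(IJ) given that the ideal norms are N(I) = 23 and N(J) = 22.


N(IJ) = N(I) * N(J)
= 23 * 22
= 506

506


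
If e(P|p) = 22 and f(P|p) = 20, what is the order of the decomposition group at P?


|D_P| = e * f
= 22 * 20
= 440

440


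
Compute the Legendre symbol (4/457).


p = 457 is prime, so compute (4/457) with the reciprocity algorithm (Jacobi-symbol steps: pull out 2s via (2/n), flip via reciprocity, reduce):
  pull out 2: (2/457) = +1  (since 457 mod 8 = 1)
  pull out 2: (2/457) = +1  (since 457 mod 8 = 1)
  (1/457) = 1
Product of signs = 1
(4/457) = 1

1


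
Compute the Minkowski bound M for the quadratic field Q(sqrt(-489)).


d = -489, d mod 4 = 3, so disc(K) = 4d = -1956; |disc(K)| = 1956
Imaginary quadratic field, so n = 2, s = r2 = 1, r1 = 0
M = (n!/n^n) * (4/pi)^s * sqrt(|disc(K)|) = (2!/2^2) * (4/pi)^1 * sqrt(1956)
= 0.5 * 1.273240 * 44.226689
= 28.1556

28.1556


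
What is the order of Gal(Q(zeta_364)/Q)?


|Gal(Q(zeta_364)/Q)| = phi(364)
= 144

144


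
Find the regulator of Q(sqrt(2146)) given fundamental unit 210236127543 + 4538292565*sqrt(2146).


epsilon = 210236127543 + 4538292565*sqrt(2146)
= 4.2047e+11
R = ln(4.2047e+11)
= 26.7646

26.7646


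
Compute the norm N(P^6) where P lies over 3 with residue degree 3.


N(P^a) = p^(a*f)
= 3^(6*3)
= 3^18
= 387420489

387420489


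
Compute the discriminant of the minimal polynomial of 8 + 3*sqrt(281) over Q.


The element 8 + 3*sqrt(281) has minimal polynomial:
x^2 - 16*x - 2465
Discriminant = (-16)^2 - 4*(-2465)
= 256 + 9860
= 10116

10116


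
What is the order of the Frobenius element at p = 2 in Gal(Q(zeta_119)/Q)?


The Frobenius at p in Gal(Q(zeta_n)/Q) = (Z/nZ)* is the class of p, so its order is ord_119(2), the smallest k >= 1 with 2^k = 1 mod 119.
n = 119 = 7 * 17, phi(119) = 96; the order divides phi(n).
Divisors of 96: 1, 2, 3, 4, 6, 8, 12, 16, 24, 32, 48, 96
Repeated squaring mod 119: 2^1 = 2, 2^2 = 4, 2^4 = 16, 2^8 = 18, 2^16 = 86, 2^32 = 18, 2^64 = 86
Test divisors in increasing order:
  k=1: 2^1 = 2 mod 119
  k=2: 2^2 = 4 mod 119
  k=3: 2^3 = 4 * 2 = 8 mod 119
  k=4: 2^4 = 16 mod 119
  k=6: 2^6 = 16 * 4 = 64 mod 119
  k=8: 2^8 = 18 mod 119
  k=12: 2^12 = 18 * 16 = 50 mod 119
  k=16: 2^16 = 86 mod 119
  k=24: 2^24 = 86 * 18 = 1 mod 119  <- first divisor giving 1
Order = 24

24


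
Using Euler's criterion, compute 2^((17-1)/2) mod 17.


p = 17 is prime and the exponent is (p-1)/2 = 8, so by Euler's criterion 2^8 = (2/17) = +1 or -1 mod 17.
Compute by square-and-multiply:
  8 = 8 (binary 1000)
  Repeated squaring mod 17: 2^1 = 2, 2^2 = 4, 2^4 = 16, 2^8 = 1
  2^8 = 1 mod 17
Result 1: 2 is a quadratic residue mod 17.
2^8 mod 17 = 1

1


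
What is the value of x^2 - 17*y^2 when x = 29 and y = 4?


x^2 - d*y^2
= 29^2 - 17*4^2
= 841 - 272
= 569

569


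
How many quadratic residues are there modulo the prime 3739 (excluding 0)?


For prime p, the number of non-zero quadratic residues is (p-1)/2.
= (3739-1)/2
= 1869

1869


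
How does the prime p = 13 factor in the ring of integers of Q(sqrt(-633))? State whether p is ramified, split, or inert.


K = Q(sqrt(-633)). Since d mod 4 = 3, disc(K) = -2532.
Check p | disc: -2532 mod 13 = 3.
p does not divide disc. Compute Legendre symbol (d/p):
4^((13-1)/2) mod 13 = 1
(d/p) = 1, so p splits: (p) = P*P' with e=1, f=1, g=2.
Therefore p is split.

split


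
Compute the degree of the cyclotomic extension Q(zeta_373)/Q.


The degree equals Euler's totient phi(373).
373 = 373
phi(373) = 372

372


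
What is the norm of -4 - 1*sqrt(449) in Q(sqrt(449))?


N(a + b*sqrt(d)) = a^2 - d*b^2
= (-4)^2 - (449)*(-1)^2
= 16 - 449
= -433

-433


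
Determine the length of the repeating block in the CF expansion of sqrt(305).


Run the CF algorithm for sqrt(305).
a_0 = floor(sqrt(305)) = 17; set m_0=0, q_0=1.
Recurrence: m' = q*a - m,  q' = (d - m'^2)/q,  a' = floor((a_0 + m')/q').
  step 1: m=17, q=16, a=2
  step 2: m=15, q=5, a=6
  step 3: m=15, q=16, a=2
  step 4: m=17, q=1, a=34
a_4 = 2*a_0 = 34, so the period closes here.
sqrt(305) = [17; 2, 6, 2, 34]
Period length = 4

4


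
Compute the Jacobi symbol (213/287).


Compute (213/287) via quadratic reciprocity:
  reciprocity: (213/287) -> +(287/213)
  reduce: (74/213)
  pull out 2: (2/213) = -1  (since 213 mod 8 = 5)
  reciprocity: (37/213) -> +(213/37)
  reduce: (28/37)
  pull out 2: (2/37) = -1  (since 37 mod 8 = 5)
  pull out 2: (2/37) = -1  (since 37 mod 8 = 5)
  reciprocity: (7/37) -> +(37/7)
  reduce: (2/7)
  pull out 2: (2/7) = +1  (since 7 mod 8 = 7)
  (1/7) = 1
Product of signs = -1

-1


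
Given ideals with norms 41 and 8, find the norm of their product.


N(IJ) = N(I) * N(J)
= 41 * 8
= 328

328


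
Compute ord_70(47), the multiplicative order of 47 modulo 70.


We want ord_70(47), the smallest k >= 1 with 47^k = 1 mod 70.
n = 70 = 2 * 5 * 7, phi(70) = 24; the order divides phi(n).
Divisors of 24: 1, 2, 3, 4, 6, 8, 12, 24
Repeated squaring mod 70: 47^1 = 47, 47^2 = 39, 47^4 = 51, 47^8 = 11, 47^16 = 51
Test divisors in increasing order:
  k=1: 47^1 = 47 mod 70
  k=2: 47^2 = 39 mod 70
  k=3: 47^3 = 39 * 47 = 13 mod 70
  k=4: 47^4 = 51 mod 70
  k=6: 47^6 = 51 * 39 = 29 mod 70
  k=8: 47^8 = 11 mod 70
  k=12: 47^12 = 11 * 51 = 1 mod 70  <- first divisor giving 1
Order = 12

12


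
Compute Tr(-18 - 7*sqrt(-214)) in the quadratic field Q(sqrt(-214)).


Tr(a + b*sqrt(d)) = (a + b*sqrt(d)) + (a - b*sqrt(d)) = 2a
= 2 * (-18)
= -36

-36


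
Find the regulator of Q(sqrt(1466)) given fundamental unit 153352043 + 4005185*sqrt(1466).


epsilon = 153352043 + 4005185*sqrt(1466)
= 3.0670e+08
R = ln(3.0670e+08)
= 19.5414

19.5414


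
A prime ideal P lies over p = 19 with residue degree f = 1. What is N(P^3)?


N(P^a) = p^(a*f)
= 19^(3*1)
= 19^3
= 6859

6859


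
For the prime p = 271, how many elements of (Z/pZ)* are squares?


For prime p, the number of non-zero quadratic residues is (p-1)/2.
= (271-1)/2
= 135

135


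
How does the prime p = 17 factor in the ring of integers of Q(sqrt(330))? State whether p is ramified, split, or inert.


K = Q(sqrt(330)). Since d mod 4 = 2, disc(K) = 1320.
Check p | disc: 1320 mod 17 = 11.
p does not divide disc. Compute Legendre symbol (d/p):
7^((17-1)/2) mod 17 = -1
(d/p) = -1, so p is inert: (p) stays prime with e=1, f=2, g=1.
Therefore p is inert.

inert


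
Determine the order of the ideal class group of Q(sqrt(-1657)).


K = Q(sqrt(-1657)). d mod 4 = 3, so D = disc(K) = 4d = -6628
h(K) equals the number of primitive reduced positive-definite forms (a, b, c) = a*x^2 + b*x*y + c*y^2 with b^2 - 4ac = D,
where reduced means |b| <= a <= c, with b >= 0 whenever |b| = a or a = c, and primitive means gcd(a, b, c) = 1.
Reduced forces 3a^2 <= |D| = 6628, so 1 <= a <= 47; b must have the parity of D, and c = (b^2 - D)/(4a) must be an integer >= a.
Enumerate a = 1..47, b in [-a, a]:
  a=1: (1, 0, 1657)  [1]
  a=2: (2, 2, 829)  [1]
  a=3..6: none
  a=7: (7, -6, 238), (7, 6, 238)  [2]
  a=8..10: none
  a=11: (11, -4, 151), (11, 4, 151)  [2]
  a=12..13: none
  a=14: (14, -6, 119), (14, 6, 119)  [2]
  a=15..16: none
  a=17: (17, -6, 98), (17, 6, 98)  [2]
  a=18..21: none
  a=22: (22, -18, 79), (22, 18, 79)  [2]
  a=23..28: none
  a=29: (29, -10, 58), (29, 10, 58)  [2]
  a=30..33: none
  a=34: (34, -6, 49), (34, 6, 49)  [2]
  a=35..47: none
Total reduced forms: 1 + 1 + 2 + 2 + 2 + 2 + 2 + 2 + 2 = 16
h = 16

16


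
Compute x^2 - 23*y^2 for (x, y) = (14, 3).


x^2 - d*y^2
= 14^2 - 23*3^2
= 196 - 207
= -11

-11


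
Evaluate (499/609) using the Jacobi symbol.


Compute (499/609) via quadratic reciprocity:
  reciprocity: (499/609) -> +(609/499)
  reduce: (110/499)
  pull out 2: (2/499) = -1  (since 499 mod 8 = 3)
  reciprocity: (55/499) -> -(499/55)
  reduce: (4/55)
  pull out 2: (2/55) = +1  (since 55 mod 8 = 7)
  pull out 2: (2/55) = +1  (since 55 mod 8 = 7)
  (1/55) = 1
Product of signs = 1

1


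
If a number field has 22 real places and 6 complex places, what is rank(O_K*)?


By Dirichlet's unit theorem:
rank = r1 + r2 - 1
= 22 + 6 - 1
= 27

27


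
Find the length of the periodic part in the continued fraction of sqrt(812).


Run the CF algorithm for sqrt(812).
a_0 = floor(sqrt(812)) = 28; set m_0=0, q_0=1.
Recurrence: m' = q*a - m,  q' = (d - m'^2)/q,  a' = floor((a_0 + m')/q').
  step 1: m=28, q=28, a=2
  step 2: m=28, q=1, a=56
a_2 = 2*a_0 = 56, so the period closes here.
sqrt(812) = [28; 2, 56]
Period length = 2

2


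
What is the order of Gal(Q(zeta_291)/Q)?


|Gal(Q(zeta_291)/Q)| = phi(291)
= 192

192


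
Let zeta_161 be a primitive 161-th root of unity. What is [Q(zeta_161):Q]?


The degree equals Euler's totient phi(161).
161 = 7 * 23
phi(161) = 132

132


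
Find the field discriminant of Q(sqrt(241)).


For K = Q(sqrt(d)) with d squarefree: disc(K) = d if d = 1 mod 4, and disc(K) = 4d if d = 2 or 3 mod 4.
Here d = 241, and d mod 4 = 1.
d = 1 mod 4 (O_K = Z[(1+sqrt(d))/2]), so disc(K) = d = 241

241


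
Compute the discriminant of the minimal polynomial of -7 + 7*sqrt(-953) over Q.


The element -7 + 7*sqrt(-953) has minimal polynomial:
x^2 + 14*x + 46746
Discriminant = (14)^2 - 4*(46746)
= 196 - 186984
= -186788

-186788


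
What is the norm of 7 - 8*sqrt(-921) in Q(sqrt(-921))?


N(a + b*sqrt(d)) = a^2 - d*b^2
= (7)^2 - (-921)*(-8)^2
= 49 + 58944
= 58993

58993


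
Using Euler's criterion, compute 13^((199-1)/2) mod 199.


p = 199 is prime and the exponent is (p-1)/2 = 99, so by Euler's criterion 13^99 = (13/199) = +1 or -1 mod 199.
Compute by square-and-multiply:
  99 = 64 + 32 + 2 + 1 (binary 1100011)
  Repeated squaring mod 199: 13^1 = 13, 13^2 = 169, 13^4 = 104, 13^8 = 70, 13^16 = 124, 13^32 = 53, 13^64 = 23
  13^99 = 13^64 * 13^32 * 13^2 * 13^1 = 23 * 53 * 169 * 13 mod 199
    23 * 53 = 1219 = 25 mod 199
    25 * 169 = 4225 = 46 mod 199
    46 * 13 = 598 = 1 mod 199
  13^99 = 1 mod 199
Result 1: 13 is a quadratic residue mod 199.
13^99 mod 199 = 1

1


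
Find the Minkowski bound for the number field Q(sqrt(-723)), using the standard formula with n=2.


d = -723, d mod 4 = 1, so disc(K) = d = -723; |disc(K)| = 723
Imaginary quadratic field, so n = 2, s = r2 = 1, r1 = 0
M = (n!/n^n) * (4/pi)^s * sqrt(|disc(K)|) = (2!/2^2) * (4/pi)^1 * sqrt(723)
= 0.5 * 1.273240 * 26.888659
= 17.1179

17.1179


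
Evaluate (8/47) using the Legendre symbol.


p = 47 is prime, so compute (8/47) with the reciprocity algorithm (Jacobi-symbol steps: pull out 2s via (2/n), flip via reciprocity, reduce):
  pull out 2: (2/47) = +1  (since 47 mod 8 = 7)
  pull out 2: (2/47) = +1  (since 47 mod 8 = 7)
  pull out 2: (2/47) = +1  (since 47 mod 8 = 7)
  (1/47) = 1
Product of signs = 1
(8/47) = 1

1


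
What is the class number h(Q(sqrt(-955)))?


K = Q(sqrt(-955)). d mod 4 = 1, so D = disc(K) = d = -955
h(K) equals the number of primitive reduced positive-definite forms (a, b, c) = a*x^2 + b*x*y + c*y^2 with b^2 - 4ac = D,
where reduced means |b| <= a <= c, with b >= 0 whenever |b| = a or a = c, and primitive means gcd(a, b, c) = 1.
Reduced forces 3a^2 <= |D| = 955, so 1 <= a <= 17; b must have the parity of D, and c = (b^2 - D)/(4a) must be an integer >= a.
Enumerate a = 1..17, b in [-a, a]:
  a=1: (1, 1, 239)  [1]
  a=2..4: none
  a=5: (5, 5, 49)  [1]
  a=6: none
  a=7: (7, -5, 35), (7, 5, 35)  [2]
  a=8..17: none
Total reduced forms: 1 + 1 + 2 = 4
h = 4

4


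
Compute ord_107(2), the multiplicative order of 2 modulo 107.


We want ord_107(2), the smallest k >= 1 with 2^k = 1 mod 107.
n = 107 = 107, phi(107) = 106; the order divides phi(n).
Divisors of 106: 1, 2, 53, 106
Repeated squaring mod 107: 2^1 = 2, 2^2 = 4, 2^4 = 16, 2^8 = 42, 2^16 = 52, 2^32 = 29, 2^64 = 92
Test divisors in increasing order:
  k=1: 2^1 = 2 mod 107
  k=2: 2^2 = 4 mod 107
  k=53: 2^53 = 29 * 52 * 16 * 2 = 106 mod 107
  k=106: 2^106 = 92 * 29 * 42 * 4 = 1 mod 107  <- first divisor giving 1
Order = 106

106


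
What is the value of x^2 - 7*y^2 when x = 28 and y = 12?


x^2 - d*y^2
= 28^2 - 7*12^2
= 784 - 1008
= -224

-224


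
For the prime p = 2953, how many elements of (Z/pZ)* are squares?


For prime p, the number of non-zero quadratic residues is (p-1)/2.
= (2953-1)/2
= 1476

1476


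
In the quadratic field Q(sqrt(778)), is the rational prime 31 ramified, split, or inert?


K = Q(sqrt(778)). Since d mod 4 = 2, disc(K) = 3112.
Check p | disc: 3112 mod 31 = 12.
p does not divide disc. Compute Legendre symbol (d/p):
3^((31-1)/2) mod 31 = -1
(d/p) = -1, so p is inert: (p) stays prime with e=1, f=2, g=1.
Therefore p is inert.

inert


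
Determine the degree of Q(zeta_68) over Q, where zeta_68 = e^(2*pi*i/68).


The degree equals Euler's totient phi(68).
68 = 2^2 * 17
phi(68) = 32

32


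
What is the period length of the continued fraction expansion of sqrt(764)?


Run the CF algorithm for sqrt(764).
a_0 = floor(sqrt(764)) = 27; set m_0=0, q_0=1.
Recurrence: m' = q*a - m,  q' = (d - m'^2)/q,  a' = floor((a_0 + m')/q').
  step 1: m=27, q=35, a=1
  step 2: m=8, q=20, a=1
  step 3: m=12, q=31, a=1
  step 4: m=19, q=13, a=3
  step 5: m=20, q=28, a=1
  step 6: m=8, q=25, a=1
  step 7: m=17, q=19, a=2
  step 8: m=21, q=17, a=2
  step 9: m=13, q=35, a=1
  step 10: m=22, q=8, a=6
  step 11: m=26, q=11, a=4
  step 12: m=18, q=40, a=1
  step 13: m=22, q=7, a=7
  step 14: m=27, q=5, a=10
  step 15: m=23, q=47, a=1
  step 16: m=24, q=4, a=12
  step 17: m=24, q=47, a=1
  step 18: m=23, q=5, a=10
  step 19: m=27, q=7, a=7
  step 20: m=22, q=40, a=1
  step 21: m=18, q=11, a=4
  step 22: m=26, q=8, a=6
  step 23: m=22, q=35, a=1
  step 24: m=13, q=17, a=2
  step 25: m=21, q=19, a=2
  step 26: m=17, q=25, a=1
  step 27: m=8, q=28, a=1
  step 28: m=20, q=13, a=3
  step 29: m=19, q=31, a=1
  step 30: m=12, q=20, a=1
  step 31: m=8, q=35, a=1
  step 32: m=27, q=1, a=54
a_32 = 2*a_0 = 54, so the period closes here.
sqrt(764) = [27; 1, 1, 1, 3, 1, 1, 2, 2, 1, 6, 4, 1, 7, 10, 1, 12, 1, 10, 7, 1, 4, 6, 1, 2, 2, 1, 1, 3, 1, 1, 1, 54]
Period length = 32

32


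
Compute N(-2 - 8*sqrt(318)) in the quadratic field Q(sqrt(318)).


N(a + b*sqrt(d)) = a^2 - d*b^2
= (-2)^2 - (318)*(-8)^2
= 4 - 20352
= -20348

-20348


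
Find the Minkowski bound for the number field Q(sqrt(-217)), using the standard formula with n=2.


d = -217, d mod 4 = 3, so disc(K) = 4d = -868; |disc(K)| = 868
Imaginary quadratic field, so n = 2, s = r2 = 1, r1 = 0
M = (n!/n^n) * (4/pi)^s * sqrt(|disc(K)|) = (2!/2^2) * (4/pi)^1 * sqrt(868)
= 0.5 * 1.273240 * 29.461840
= 18.7560

18.7560


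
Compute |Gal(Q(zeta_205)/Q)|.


|Gal(Q(zeta_205)/Q)| = phi(205)
= 160

160


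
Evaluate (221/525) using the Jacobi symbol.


Compute (221/525) via quadratic reciprocity:
  reciprocity: (221/525) -> +(525/221)
  reduce: (83/221)
  reciprocity: (83/221) -> +(221/83)
  reduce: (55/83)
  reciprocity: (55/83) -> -(83/55)
  reduce: (28/55)
  pull out 2: (2/55) = +1  (since 55 mod 8 = 7)
  pull out 2: (2/55) = +1  (since 55 mod 8 = 7)
  reciprocity: (7/55) -> -(55/7)
  reduce: (6/7)
  pull out 2: (2/7) = +1  (since 7 mod 8 = 7)
  reciprocity: (3/7) -> -(7/3)
  reduce: (1/3)
  (1/3) = 1
Product of signs = -1

-1


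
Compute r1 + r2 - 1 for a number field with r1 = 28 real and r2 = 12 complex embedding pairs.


By Dirichlet's unit theorem:
rank = r1 + r2 - 1
= 28 + 12 - 1
= 39

39


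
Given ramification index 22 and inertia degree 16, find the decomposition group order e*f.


|D_P| = e * f
= 22 * 16
= 352

352


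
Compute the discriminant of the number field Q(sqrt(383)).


For K = Q(sqrt(d)) with d squarefree: disc(K) = d if d = 1 mod 4, and disc(K) = 4d if d = 2 or 3 mod 4.
Here d = 383, and d mod 4 = 3.
d = 3 mod 4, not 1 (O_K = Z[sqrt(d)]), so disc(K) = 4d = 4 * (383) = 1532

1532


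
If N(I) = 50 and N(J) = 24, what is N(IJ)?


N(IJ) = N(I) * N(J)
= 50 * 24
= 1200

1200


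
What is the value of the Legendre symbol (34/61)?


p = 61 is prime, so compute (34/61) with the reciprocity algorithm (Jacobi-symbol steps: pull out 2s via (2/n), flip via reciprocity, reduce):
  pull out 2: (2/61) = -1  (since 61 mod 8 = 5)
  reciprocity: (17/61) -> +(61/17)
  reduce: (10/17)
  pull out 2: (2/17) = +1  (since 17 mod 8 = 1)
  reciprocity: (5/17) -> +(17/5)
  reduce: (2/5)
  pull out 2: (2/5) = -1  (since 5 mod 8 = 5)
  (1/5) = 1
Product of signs = 1
(34/61) = 1

1


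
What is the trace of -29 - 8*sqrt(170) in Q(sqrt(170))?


Tr(a + b*sqrt(d)) = (a + b*sqrt(d)) + (a - b*sqrt(d)) = 2a
= 2 * (-29)
= -58

-58


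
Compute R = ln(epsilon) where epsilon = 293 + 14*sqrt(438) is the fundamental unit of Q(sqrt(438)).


epsilon = 293 + 14*sqrt(438)
= 585.9983
R = ln(585.9983)
= 6.3733

6.3733


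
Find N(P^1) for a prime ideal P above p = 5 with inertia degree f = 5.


N(P^a) = p^(a*f)
= 5^(1*5)
= 5^5
= 3125

3125


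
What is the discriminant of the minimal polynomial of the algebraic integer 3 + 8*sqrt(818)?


The element 3 + 8*sqrt(818) has minimal polynomial:
x^2 - 6*x - 52343
Discriminant = (-6)^2 - 4*(-52343)
= 36 + 209372
= 209408

209408


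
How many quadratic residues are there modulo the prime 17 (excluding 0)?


For prime p, the number of non-zero quadratic residues is (p-1)/2.
= (17-1)/2
= 8

8


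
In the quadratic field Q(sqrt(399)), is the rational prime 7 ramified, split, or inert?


K = Q(sqrt(399)). Since d mod 4 = 3, disc(K) = 1596.
Check p | disc: 1596 mod 7 = 0.
p divides disc, so p ramifies: (p) = P^2 with e=2, f=1, g=1.
Therefore p is ramified.

ramified


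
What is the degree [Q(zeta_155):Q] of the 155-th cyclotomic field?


The degree equals Euler's totient phi(155).
155 = 5 * 31
phi(155) = 120

120


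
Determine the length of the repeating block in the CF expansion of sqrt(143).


Run the CF algorithm for sqrt(143).
a_0 = floor(sqrt(143)) = 11; set m_0=0, q_0=1.
Recurrence: m' = q*a - m,  q' = (d - m'^2)/q,  a' = floor((a_0 + m')/q').
  step 1: m=11, q=22, a=1
  step 2: m=11, q=1, a=22
a_2 = 2*a_0 = 22, so the period closes here.
sqrt(143) = [11; 1, 22]
Period length = 2

2


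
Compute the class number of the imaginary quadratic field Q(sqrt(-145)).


K = Q(sqrt(-145)). d mod 4 = 3, so D = disc(K) = 4d = -580
h(K) equals the number of primitive reduced positive-definite forms (a, b, c) = a*x^2 + b*x*y + c*y^2 with b^2 - 4ac = D,
where reduced means |b| <= a <= c, with b >= 0 whenever |b| = a or a = c, and primitive means gcd(a, b, c) = 1.
Reduced forces 3a^2 <= |D| = 580, so 1 <= a <= 13; b must have the parity of D, and c = (b^2 - D)/(4a) must be an integer >= a.
Enumerate a = 1..13, b in [-a, a]:
  a=1: (1, 0, 145)  [1]
  a=2: (2, 2, 73)  [1]
  a=3..4: none
  a=5: (5, 0, 29)  [1]
  a=6: none
  a=7: (7, -6, 22), (7, 6, 22)  [2]
  a=8..9: none
  a=10: (10, 10, 17)  [1]
  a=11: (11, -6, 14), (11, 6, 14)  [2]
  a=12..13: none
Total reduced forms: 1 + 1 + 1 + 2 + 1 + 2 = 8
h = 8

8


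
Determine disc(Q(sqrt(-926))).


For K = Q(sqrt(d)) with d squarefree: disc(K) = d if d = 1 mod 4, and disc(K) = 4d if d = 2 or 3 mod 4.
Here d = -926, and d mod 4 = 2.
d = 2 mod 4, not 1 (O_K = Z[sqrt(d)]), so disc(K) = 4d = 4 * (-926) = -3704

-3704


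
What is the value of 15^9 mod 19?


p = 19 is prime and the exponent is (p-1)/2 = 9, so by Euler's criterion 15^9 = (15/19) = +1 or -1 mod 19.
Compute by square-and-multiply:
  9 = 8 + 1 (binary 1001)
  Repeated squaring mod 19: 15^1 = 15, 15^2 = 16, 15^4 = 9, 15^8 = 5
  15^9 = 15^8 * 15^1 = 5 * 15 mod 19
    5 * 15 = 75 = 18 mod 19
  15^9 = 18 mod 19
Result 18 = p - 1 = -1 mod 19: 15 is a quadratic non-residue mod 19. As a residue in [0, p-1] the value is 18.
15^9 mod 19 = 18

18


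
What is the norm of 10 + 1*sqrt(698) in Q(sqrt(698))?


N(a + b*sqrt(d)) = a^2 - d*b^2
= (10)^2 - (698)*(1)^2
= 100 - 698
= -598

-598


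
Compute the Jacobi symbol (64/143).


Compute (64/143) via quadratic reciprocity:
  pull out 2: (2/143) = +1  (since 143 mod 8 = 7)
  pull out 2: (2/143) = +1  (since 143 mod 8 = 7)
  pull out 2: (2/143) = +1  (since 143 mod 8 = 7)
  pull out 2: (2/143) = +1  (since 143 mod 8 = 7)
  pull out 2: (2/143) = +1  (since 143 mod 8 = 7)
  pull out 2: (2/143) = +1  (since 143 mod 8 = 7)
  (1/143) = 1
Product of signs = 1

1


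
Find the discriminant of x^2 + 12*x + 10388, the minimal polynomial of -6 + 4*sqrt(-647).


The element -6 + 4*sqrt(-647) has minimal polynomial:
x^2 + 12*x + 10388
Discriminant = (12)^2 - 4*(10388)
= 144 - 41552
= -41408

-41408


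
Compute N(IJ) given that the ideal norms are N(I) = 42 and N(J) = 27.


N(IJ) = N(I) * N(J)
= 42 * 27
= 1134

1134


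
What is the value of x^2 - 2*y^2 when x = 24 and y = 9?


x^2 - d*y^2
= 24^2 - 2*9^2
= 576 - 162
= 414

414


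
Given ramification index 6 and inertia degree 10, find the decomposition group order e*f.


|D_P| = e * f
= 6 * 10
= 60

60


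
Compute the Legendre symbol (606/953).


p = 953 is prime, so compute (606/953) with the reciprocity algorithm (Jacobi-symbol steps: pull out 2s via (2/n), flip via reciprocity, reduce):
  pull out 2: (2/953) = +1  (since 953 mod 8 = 1)
  reciprocity: (303/953) -> +(953/303)
  reduce: (44/303)
  pull out 2: (2/303) = +1  (since 303 mod 8 = 7)
  pull out 2: (2/303) = +1  (since 303 mod 8 = 7)
  reciprocity: (11/303) -> -(303/11)
  reduce: (6/11)
  pull out 2: (2/11) = -1  (since 11 mod 8 = 3)
  reciprocity: (3/11) -> -(11/3)
  reduce: (2/3)
  pull out 2: (2/3) = -1  (since 3 mod 8 = 3)
  (1/3) = 1
Product of signs = 1
(606/953) = 1

1


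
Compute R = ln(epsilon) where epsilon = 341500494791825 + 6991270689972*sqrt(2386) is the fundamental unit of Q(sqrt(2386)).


epsilon = 341500494791825 + 6991270689972*sqrt(2386)
= 6.8300e+14
R = ln(6.8300e+14)
= 34.1575

34.1575


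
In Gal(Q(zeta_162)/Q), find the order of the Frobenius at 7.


The Frobenius at p in Gal(Q(zeta_n)/Q) = (Z/nZ)* is the class of p, so its order is ord_162(7), the smallest k >= 1 with 7^k = 1 mod 162.
n = 162 = 2 * 3^4, phi(162) = 54; the order divides phi(n).
Divisors of 54: 1, 2, 3, 6, 9, 18, 27, 54
Repeated squaring mod 162: 7^1 = 7, 7^2 = 49, 7^4 = 133, 7^8 = 31, 7^16 = 151, 7^32 = 121
Test divisors in increasing order:
  k=1: 7^1 = 7 mod 162
  k=2: 7^2 = 49 mod 162
  k=3: 7^3 = 49 * 7 = 19 mod 162
  k=6: 7^6 = 133 * 49 = 37 mod 162
  k=9: 7^9 = 31 * 7 = 55 mod 162
  k=18: 7^18 = 151 * 49 = 109 mod 162
  k=27: 7^27 = 151 * 31 * 49 * 7 = 1 mod 162  <- first divisor giving 1
Order = 27

27


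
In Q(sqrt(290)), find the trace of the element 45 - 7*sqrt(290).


Tr(a + b*sqrt(d)) = (a + b*sqrt(d)) + (a - b*sqrt(d)) = 2a
= 2 * (45)
= 90

90


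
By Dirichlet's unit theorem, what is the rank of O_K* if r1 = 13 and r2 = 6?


By Dirichlet's unit theorem:
rank = r1 + r2 - 1
= 13 + 6 - 1
= 18

18


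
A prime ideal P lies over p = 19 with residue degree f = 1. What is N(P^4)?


N(P^a) = p^(a*f)
= 19^(4*1)
= 19^4
= 130321

130321


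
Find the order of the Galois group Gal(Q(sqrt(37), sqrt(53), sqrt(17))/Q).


The 3 square roots of distinct primes are multiplicatively independent over Q,
so [K:Q] = 2^3 and Gal(K/Q) is isomorphic to (Z/2Z)^3.
|Gal| = 2^3 = 8

8


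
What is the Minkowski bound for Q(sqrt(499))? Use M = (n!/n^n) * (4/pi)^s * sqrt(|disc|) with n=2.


d = 499, d mod 4 = 3, so disc(K) = 4d = 1996; |disc(K)| = 1996
Real quadratic field, so n = 2, s = r2 = 0, r1 = 2
M = (n!/n^n) * (4/pi)^s * sqrt(|disc(K)|) = (2!/2^2) * (4/pi)^0 * sqrt(1996)
= 0.5 * 1.000000 * 44.676616
= 22.3383

22.3383


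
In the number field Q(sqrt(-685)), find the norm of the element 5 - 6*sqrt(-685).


N(a + b*sqrt(d)) = a^2 - d*b^2
= (5)^2 - (-685)*(-6)^2
= 25 + 24660
= 24685

24685


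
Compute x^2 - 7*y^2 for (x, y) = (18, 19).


x^2 - d*y^2
= 18^2 - 7*19^2
= 324 - 2527
= -2203

-2203


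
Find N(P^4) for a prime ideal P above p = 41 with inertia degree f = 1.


N(P^a) = p^(a*f)
= 41^(4*1)
= 41^4
= 2825761

2825761


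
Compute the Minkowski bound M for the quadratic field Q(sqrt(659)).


d = 659, d mod 4 = 3, so disc(K) = 4d = 2636; |disc(K)| = 2636
Real quadratic field, so n = 2, s = r2 = 0, r1 = 2
M = (n!/n^n) * (4/pi)^s * sqrt(|disc(K)|) = (2!/2^2) * (4/pi)^0 * sqrt(2636)
= 0.5 * 1.000000 * 51.341991
= 25.6710

25.6710


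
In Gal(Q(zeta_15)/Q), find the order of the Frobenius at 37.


The Frobenius at p in Gal(Q(zeta_n)/Q) = (Z/nZ)* is the class of p, so its order is ord_15(37), the smallest k >= 1 with 37^k = 1 mod 15.
n = 15 = 3 * 5, phi(15) = 8; the order divides phi(n).
Divisors of 8: 1, 2, 4, 8
Repeated squaring mod 15: 37^1 = 7, 37^2 = 4, 37^4 = 1, 37^8 = 1
Test divisors in increasing order:
  k=1: 37^1 = 7 mod 15
  k=2: 37^2 = 4 mod 15
  k=4: 37^4 = 1 mod 15  <- first divisor giving 1
Order = 4

4


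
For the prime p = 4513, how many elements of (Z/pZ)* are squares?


For prime p, the number of non-zero quadratic residues is (p-1)/2.
= (4513-1)/2
= 2256

2256


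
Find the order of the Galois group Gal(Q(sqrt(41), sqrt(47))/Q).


The 2 square roots of distinct primes are multiplicatively independent over Q,
so [K:Q] = 2^2 and Gal(K/Q) is isomorphic to (Z/2Z)^2.
|Gal| = 2^2 = 4

4


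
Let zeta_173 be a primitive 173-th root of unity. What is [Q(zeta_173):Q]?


The degree equals Euler's totient phi(173).
173 = 173
phi(173) = 172

172


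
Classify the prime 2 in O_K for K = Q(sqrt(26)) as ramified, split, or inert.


K = Q(sqrt(26)). Since d mod 4 = 2, disc(K) = 104.
Check p | disc: 104 mod 2 = 0.
p divides disc, so p ramifies: (p) = P^2 with e=2, f=1, g=1.
Therefore p is ramified.

ramified


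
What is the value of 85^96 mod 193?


p = 193 is prime and the exponent is (p-1)/2 = 96, so by Euler's criterion 85^96 = (85/193) = +1 or -1 mod 193.
Compute by square-and-multiply:
  96 = 64 + 32 (binary 1100000)
  Repeated squaring mod 193: 85^1 = 85, 85^2 = 84, 85^4 = 108, 85^8 = 84, 85^16 = 108, 85^32 = 84, 85^64 = 108
  85^96 = 85^64 * 85^32 = 108 * 84 mod 193
    108 * 84 = 9072 = 1 mod 193
  85^96 = 1 mod 193
Result 1: 85 is a quadratic residue mod 193.
85^96 mod 193 = 1

1


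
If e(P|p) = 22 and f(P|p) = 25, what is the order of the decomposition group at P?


|D_P| = e * f
= 22 * 25
= 550

550


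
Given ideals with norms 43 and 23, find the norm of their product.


N(IJ) = N(I) * N(J)
= 43 * 23
= 989

989


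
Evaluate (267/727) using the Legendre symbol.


p = 727 is prime, so compute (267/727) with the reciprocity algorithm (Jacobi-symbol steps: pull out 2s via (2/n), flip via reciprocity, reduce):
  reciprocity: (267/727) -> -(727/267)
  reduce: (193/267)
  reciprocity: (193/267) -> +(267/193)
  reduce: (74/193)
  pull out 2: (2/193) = +1  (since 193 mod 8 = 1)
  reciprocity: (37/193) -> +(193/37)
  reduce: (8/37)
  pull out 2: (2/37) = -1  (since 37 mod 8 = 5)
  pull out 2: (2/37) = -1  (since 37 mod 8 = 5)
  pull out 2: (2/37) = -1  (since 37 mod 8 = 5)
  (1/37) = 1
Product of signs = 1
(267/727) = 1

1


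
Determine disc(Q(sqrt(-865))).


For K = Q(sqrt(d)) with d squarefree: disc(K) = d if d = 1 mod 4, and disc(K) = 4d if d = 2 or 3 mod 4.
Here d = -865, and d mod 4 = 3.
d = 3 mod 4, not 1 (O_K = Z[sqrt(d)]), so disc(K) = 4d = 4 * (-865) = -3460

-3460


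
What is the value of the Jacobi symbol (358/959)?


Compute (358/959) via quadratic reciprocity:
  pull out 2: (2/959) = +1  (since 959 mod 8 = 7)
  reciprocity: (179/959) -> -(959/179)
  reduce: (64/179)
  pull out 2: (2/179) = -1  (since 179 mod 8 = 3)
  pull out 2: (2/179) = -1  (since 179 mod 8 = 3)
  pull out 2: (2/179) = -1  (since 179 mod 8 = 3)
  pull out 2: (2/179) = -1  (since 179 mod 8 = 3)
  pull out 2: (2/179) = -1  (since 179 mod 8 = 3)
  pull out 2: (2/179) = -1  (since 179 mod 8 = 3)
  (1/179) = 1
Product of signs = -1

-1


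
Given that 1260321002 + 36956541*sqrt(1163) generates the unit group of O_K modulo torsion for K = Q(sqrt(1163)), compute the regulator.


epsilon = 1260321002 + 36956541*sqrt(1163)
= 2.5206e+09
R = ln(2.5206e+09)
= 21.6478

21.6478


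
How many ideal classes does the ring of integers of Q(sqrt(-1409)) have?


K = Q(sqrt(-1409)). d mod 4 = 3, so D = disc(K) = 4d = -5636
h(K) equals the number of primitive reduced positive-definite forms (a, b, c) = a*x^2 + b*x*y + c*y^2 with b^2 - 4ac = D,
where reduced means |b| <= a <= c, with b >= 0 whenever |b| = a or a = c, and primitive means gcd(a, b, c) = 1.
Reduced forces 3a^2 <= |D| = 5636, so 1 <= a <= 43; b must have the parity of D, and c = (b^2 - D)/(4a) must be an integer >= a.
Enumerate a = 1..43, b in [-a, a]:
  a=1: (1, 0, 1409)  [1]
  a=2: (2, 2, 705)  [1]
  a=3: (3, -2, 470), (3, 2, 470)  [2]
  a=4: none
  a=5: (5, -2, 282), (5, 2, 282)  [2]
  a=6: (6, -2, 235), (6, 2, 235)  [2]
  a=7..8: none
  a=9: (9, -4, 157), (9, 4, 157)  [2]
  a=10: (10, -2, 141), (10, 2, 141)  [2]
  a=11..14: none
  a=15: (15, -8, 95), (15, -2, 94), (15, 2, 94), (15, 8, 95)  [4]
  a=16: none
  a=17: (17, -12, 85), (17, 12, 85)  [2]
  a=18: (18, -14, 81), (18, 14, 81)  [2]
  a=19: (19, -8, 75), (19, 8, 75)  [2]
  a=20..24: none
  a=25: (25, -8, 57), (25, 8, 57)  [2]
  a=26: none
  a=27: (27, -14, 54), (27, 14, 54)  [2]
  a=28..29: none
  a=30: (30, -22, 51), (30, -2, 47), (30, 2, 47), (30, 22, 51)  [4]
  a=31..33: none
  a=34: (34, -22, 45), (34, 22, 45)  [2]
  a=35..36: none
  a=37: (37, -32, 45), (37, 32, 45)  [2]
  a=38: (38, -30, 43), (38, 30, 43)  [2]
  a=39..43: none
Total reduced forms: 1 + 1 + 2 + 2 + 2 + 2 + 2 + 4 + 2 + 2 + 2 + 2 + 2 + 4 + 2 + 2 + 2 = 36
h = 36

36


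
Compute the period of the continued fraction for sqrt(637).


Run the CF algorithm for sqrt(637).
a_0 = floor(sqrt(637)) = 25; set m_0=0, q_0=1.
Recurrence: m' = q*a - m,  q' = (d - m'^2)/q,  a' = floor((a_0 + m')/q').
  step 1: m=25, q=12, a=4
  step 2: m=23, q=9, a=5
  step 3: m=22, q=17, a=2
  step 4: m=12, q=29, a=1
  step 5: m=17, q=12, a=3
  step 6: m=19, q=23, a=1
  step 7: m=4, q=27, a=1
  step 8: m=23, q=4, a=12
  step 9: m=25, q=3, a=16
  step 10: m=23, q=36, a=1
  step 11: m=13, q=13, a=2
  step 12: m=13, q=36, a=1
  step 13: m=23, q=3, a=16
  step 14: m=25, q=4, a=12
  step 15: m=23, q=27, a=1
  step 16: m=4, q=23, a=1
  step 17: m=19, q=12, a=3
  step 18: m=17, q=29, a=1
  step 19: m=12, q=17, a=2
  step 20: m=22, q=9, a=5
  step 21: m=23, q=12, a=4
  step 22: m=25, q=1, a=50
a_22 = 2*a_0 = 50, so the period closes here.
sqrt(637) = [25; 4, 5, 2, 1, 3, 1, 1, 12, 16, 1, 2, 1, 16, 12, 1, 1, 3, 1, 2, 5, 4, 50]
Period length = 22

22


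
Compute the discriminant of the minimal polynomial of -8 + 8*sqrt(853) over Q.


The element -8 + 8*sqrt(853) has minimal polynomial:
x^2 + 16*x - 54528
Discriminant = (16)^2 - 4*(-54528)
= 256 + 218112
= 218368

218368


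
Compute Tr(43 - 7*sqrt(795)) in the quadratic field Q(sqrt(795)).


Tr(a + b*sqrt(d)) = (a + b*sqrt(d)) + (a - b*sqrt(d)) = 2a
= 2 * (43)
= 86

86


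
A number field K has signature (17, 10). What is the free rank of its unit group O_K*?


By Dirichlet's unit theorem:
rank = r1 + r2 - 1
= 17 + 10 - 1
= 26

26


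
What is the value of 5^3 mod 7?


p = 7 is prime and the exponent is (p-1)/2 = 3, so by Euler's criterion 5^3 = (5/7) = +1 or -1 mod 7.
Compute by square-and-multiply:
  3 = 2 + 1 (binary 11)
  Repeated squaring mod 7: 5^1 = 5, 5^2 = 4
  5^3 = 5^2 * 5^1 = 4 * 5 mod 7
    4 * 5 = 20 = 6 mod 7
  5^3 = 6 mod 7
Result 6 = p - 1 = -1 mod 7: 5 is a quadratic non-residue mod 7. As a residue in [0, p-1] the value is 6.
5^3 mod 7 = 6

6


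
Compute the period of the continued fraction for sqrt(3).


Run the CF algorithm for sqrt(3).
a_0 = floor(sqrt(3)) = 1; set m_0=0, q_0=1.
Recurrence: m' = q*a - m,  q' = (d - m'^2)/q,  a' = floor((a_0 + m')/q').
  step 1: m=1, q=2, a=1
  step 2: m=1, q=1, a=2
a_2 = 2*a_0 = 2, so the period closes here.
sqrt(3) = [1; 1, 2]
Period length = 2

2


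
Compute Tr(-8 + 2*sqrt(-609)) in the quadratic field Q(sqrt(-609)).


Tr(a + b*sqrt(d)) = (a + b*sqrt(d)) + (a - b*sqrt(d)) = 2a
= 2 * (-8)
= -16

-16
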